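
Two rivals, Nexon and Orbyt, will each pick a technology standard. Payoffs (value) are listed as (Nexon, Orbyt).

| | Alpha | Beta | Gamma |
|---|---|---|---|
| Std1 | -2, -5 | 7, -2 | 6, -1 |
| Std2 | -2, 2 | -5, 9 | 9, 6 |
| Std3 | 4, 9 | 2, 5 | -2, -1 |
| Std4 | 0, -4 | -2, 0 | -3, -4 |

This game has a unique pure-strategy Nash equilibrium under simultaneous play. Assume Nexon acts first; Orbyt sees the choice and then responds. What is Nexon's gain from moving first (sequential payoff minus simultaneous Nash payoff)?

Backward induction with Nexon moving first.
- Std1: BR = Gamma, leader payoff 6.
- Std2: BR = Beta, leader payoff -5.
- Std3: BR = Alpha, leader payoff 4.
- Std4: BR = Beta, leader payoff -2.
Nexon's induced payoffs are 6, -5, 4, -2, so Nexon commits to Std1. Subgame-perfect outcome: (Std1, Gamma) with payoffs (6, -1).
Now find the simultaneous Nash equilibrium.
Nexon's best replies: Alpha→Std3; Beta→Std1; Gamma→Std2.
Orbyt's best replies: Std1→Gamma; Std2→Beta; Std3→Alpha; Std4→Beta.
Only (Std3, Alpha) has each player best-responding; Nash payoffs (4, 9).
Nexon's commitment gain: 6 − 4 = 2.

2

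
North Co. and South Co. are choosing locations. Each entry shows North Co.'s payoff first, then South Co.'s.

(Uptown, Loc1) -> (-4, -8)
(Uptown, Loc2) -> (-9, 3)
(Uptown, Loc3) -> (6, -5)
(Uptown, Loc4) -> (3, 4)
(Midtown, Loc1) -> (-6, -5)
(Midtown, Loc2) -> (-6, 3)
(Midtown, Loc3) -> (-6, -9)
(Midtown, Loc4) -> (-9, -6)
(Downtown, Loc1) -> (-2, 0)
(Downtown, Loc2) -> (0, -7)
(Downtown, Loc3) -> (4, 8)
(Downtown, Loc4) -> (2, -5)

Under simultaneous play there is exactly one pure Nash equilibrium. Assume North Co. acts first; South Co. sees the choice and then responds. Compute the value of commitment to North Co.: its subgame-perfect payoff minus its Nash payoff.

Solve by backward induction (North Co. leads).
- Uptown → South Co. plays Loc4 (best of -8, 3, -5, 4); North Co. gets 3.
- Midtown → South Co. plays Loc2 (best of -5, 3, -9, -6); North Co. gets -6.
- Downtown → South Co. plays Loc3 (best of 0, -7, 8, -5); North Co. gets 4.
Maximizing over 3, -6, 4, North Co. chooses Downtown. Subgame-perfect outcome: (Downtown, Loc3) with payoffs (4, 8).
Under simultaneous play:
North Co.'s best replies: Loc1→Downtown; Loc2→Downtown; Loc3→Uptown; Loc4→Uptown.
South Co.'s best replies: Uptown→Loc4; Midtown→Loc2; Downtown→Loc3.
The unique mutual best reply is (Uptown, Loc4), giving (3, 4).
North Co.'s commitment gain: 4 − 3 = 1.

1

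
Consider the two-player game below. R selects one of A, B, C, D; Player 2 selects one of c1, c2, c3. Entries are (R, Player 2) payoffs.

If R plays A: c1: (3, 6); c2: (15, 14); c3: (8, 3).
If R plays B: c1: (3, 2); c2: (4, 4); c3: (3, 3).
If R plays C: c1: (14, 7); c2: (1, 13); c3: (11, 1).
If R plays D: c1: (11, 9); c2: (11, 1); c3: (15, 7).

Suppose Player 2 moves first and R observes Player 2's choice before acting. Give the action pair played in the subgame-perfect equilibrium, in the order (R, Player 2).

(A, c2)

Work backward from R's decision.
- c1: BR = C, leader payoff 7.
- c2: BR = A, leader payoff 14.
- c3: BR = D, leader payoff 7.
Maximizing over 7, 14, 7, Player 2 chooses c2. Subgame-perfect outcome: (A, c2) with payoffs (15, 14).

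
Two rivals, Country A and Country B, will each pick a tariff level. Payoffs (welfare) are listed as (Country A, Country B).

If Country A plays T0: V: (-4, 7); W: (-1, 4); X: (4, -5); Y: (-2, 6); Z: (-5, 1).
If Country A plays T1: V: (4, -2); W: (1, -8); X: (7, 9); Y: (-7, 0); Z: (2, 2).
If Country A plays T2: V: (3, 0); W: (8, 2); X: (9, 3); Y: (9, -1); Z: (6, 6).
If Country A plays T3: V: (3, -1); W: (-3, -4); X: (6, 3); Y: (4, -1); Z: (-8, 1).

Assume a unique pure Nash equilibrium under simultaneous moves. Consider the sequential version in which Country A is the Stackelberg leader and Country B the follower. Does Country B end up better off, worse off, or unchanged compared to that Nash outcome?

better off

Country B best-responds to each possible Country A move:
- T0: BR = V, leader payoff -4.
- T1: BR = X, leader payoff 7.
- T2: BR = Z, leader payoff 6.
- T3: BR = X, leader payoff 6.
Among -4, 7, 6, 6, the best is 7 at T1. Subgame-perfect outcome: (T1, X) with payoffs (7, 9).
Now find the simultaneous Nash equilibrium.
Country A's best replies: V→T1; W→T2; X→T2; Y→T2; Z→T2.
Country B's best replies: T0→V; T1→X; T2→Z; T3→X.
Only (T2, Z) has each player best-responding; Nash payoffs (6, 6).
Country B earns 9 sequentially versus 6 at the Nash outcome: better off.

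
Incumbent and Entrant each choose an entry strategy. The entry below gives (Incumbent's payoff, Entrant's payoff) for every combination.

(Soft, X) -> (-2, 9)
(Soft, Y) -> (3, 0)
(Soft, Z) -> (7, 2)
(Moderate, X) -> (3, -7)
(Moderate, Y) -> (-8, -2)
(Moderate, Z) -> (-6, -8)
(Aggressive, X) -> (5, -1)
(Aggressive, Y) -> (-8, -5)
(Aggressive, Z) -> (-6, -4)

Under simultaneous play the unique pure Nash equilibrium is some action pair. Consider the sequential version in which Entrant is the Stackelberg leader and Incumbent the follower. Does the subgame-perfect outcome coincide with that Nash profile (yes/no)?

Work backward from Incumbent's decision.
- X → Incumbent plays Aggressive (best of -2, 3, 5); Entrant gets -1.
- Y → Incumbent plays Soft (best of 3, -8, -8); Entrant gets 0.
- Z → Incumbent plays Soft (best of 7, -6, -6); Entrant gets 2.
Among -1, 0, 2, the best is 2 at Z. Subgame-perfect outcome: (Soft, Z) with payoffs (7, 2).
For the simultaneous game, intersect best replies.
Incumbent's best replies: X→Aggressive; Y→Soft; Z→Soft.
Entrant's best replies: Soft→X; Moderate→Y; Aggressive→X.
The unique mutual best reply is (Aggressive, X), giving (5, -1).
Sequential outcome (Soft, Z) differs from the Nash profile (Aggressive, X).

no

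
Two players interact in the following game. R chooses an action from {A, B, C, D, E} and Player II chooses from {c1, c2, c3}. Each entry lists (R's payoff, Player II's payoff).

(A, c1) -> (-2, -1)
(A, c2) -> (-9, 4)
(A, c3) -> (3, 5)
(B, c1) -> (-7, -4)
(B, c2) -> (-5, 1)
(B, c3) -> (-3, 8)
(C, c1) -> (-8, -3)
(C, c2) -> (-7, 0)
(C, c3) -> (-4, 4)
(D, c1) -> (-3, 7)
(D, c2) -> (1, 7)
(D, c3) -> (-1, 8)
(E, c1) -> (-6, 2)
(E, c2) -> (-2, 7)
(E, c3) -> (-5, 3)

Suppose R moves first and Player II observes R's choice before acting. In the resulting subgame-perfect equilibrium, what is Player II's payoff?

Backward induction with R moving first.
- A → Player II plays c3 (best of -1, 4, 5); R gets 3.
- B → Player II plays c3 (best of -4, 1, 8); R gets -3.
- C → Player II plays c3 (best of -3, 0, 4); R gets -4.
- D → Player II plays c3 (best of 7, 7, 8); R gets -1.
- E → Player II plays c2 (best of 2, 7, 3); R gets -2.
Maximizing over 3, -3, -4, -1, -2, R chooses A. Subgame-perfect outcome: (A, c3) with payoffs (3, 5).

5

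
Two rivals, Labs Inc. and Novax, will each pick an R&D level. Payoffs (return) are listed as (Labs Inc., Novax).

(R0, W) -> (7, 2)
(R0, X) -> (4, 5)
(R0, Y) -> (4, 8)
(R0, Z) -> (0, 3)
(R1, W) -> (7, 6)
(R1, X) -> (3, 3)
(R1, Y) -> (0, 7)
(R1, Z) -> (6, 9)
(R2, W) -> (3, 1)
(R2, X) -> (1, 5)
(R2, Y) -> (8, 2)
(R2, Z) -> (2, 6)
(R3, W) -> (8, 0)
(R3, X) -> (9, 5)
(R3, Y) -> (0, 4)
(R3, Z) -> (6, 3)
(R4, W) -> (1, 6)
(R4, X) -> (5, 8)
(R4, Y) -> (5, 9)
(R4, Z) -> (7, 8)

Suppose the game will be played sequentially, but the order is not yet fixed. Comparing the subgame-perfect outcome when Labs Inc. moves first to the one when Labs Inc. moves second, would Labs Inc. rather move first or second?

If Labs Inc. leads: Novax's best replies are R0→Y, R1→Z, R2→Z, R3→X, R4→Y; Labs Inc.'s induced payoffs 4, 6, 2, 9, 5; outcome (R3, X), payoffs (9, 5).
If Novax leads: Labs Inc.'s best replies are W→R3, X→R3, Y→R2, Z→R4; Novax's induced payoffs 0, 5, 2, 8; outcome (R4, Z), payoffs (7, 8).
Labs Inc. gets 9 moving first and 7 moving second, so Labs Inc. prefers to move first.

first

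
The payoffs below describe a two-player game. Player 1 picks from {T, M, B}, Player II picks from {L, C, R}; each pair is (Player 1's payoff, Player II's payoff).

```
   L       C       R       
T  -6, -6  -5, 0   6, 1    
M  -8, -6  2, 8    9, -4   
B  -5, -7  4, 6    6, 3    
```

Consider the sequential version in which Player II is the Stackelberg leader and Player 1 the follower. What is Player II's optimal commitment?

C

Work backward from Player 1's decision.
- L: Player 1 compares -6, -8, -5 and picks B; Player II would get -7.
- C: Player 1 compares -5, 2, 4 and picks B; Player II would get 6.
- R: Player 1 compares 6, 9, 6 and picks M; Player II would get -4.
Maximizing over -7, 6, -4, Player II chooses C. Subgame-perfect outcome: (B, C) with payoffs (4, 6).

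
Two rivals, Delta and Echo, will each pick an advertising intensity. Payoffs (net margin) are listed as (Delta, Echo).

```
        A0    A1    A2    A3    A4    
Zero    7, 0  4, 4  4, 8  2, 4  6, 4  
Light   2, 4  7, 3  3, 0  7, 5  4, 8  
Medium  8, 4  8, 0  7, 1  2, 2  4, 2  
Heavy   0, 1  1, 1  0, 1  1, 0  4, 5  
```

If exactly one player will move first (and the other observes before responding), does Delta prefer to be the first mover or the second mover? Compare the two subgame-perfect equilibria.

If Delta leads: Echo's best replies are Zero→A2, Light→A4, Medium→A0, Heavy→A4; Delta's induced payoffs 4, 4, 8, 4; outcome (Medium, A0), payoffs (8, 4).
If Echo leads: Delta's best replies are A0→Medium, A1→Medium, A2→Medium, A3→Light, A4→Zero; Echo's induced payoffs 4, 0, 1, 5, 4; outcome (Light, A3), payoffs (7, 5).
Delta gets 8 moving first and 7 moving second, so Delta prefers to move first.

first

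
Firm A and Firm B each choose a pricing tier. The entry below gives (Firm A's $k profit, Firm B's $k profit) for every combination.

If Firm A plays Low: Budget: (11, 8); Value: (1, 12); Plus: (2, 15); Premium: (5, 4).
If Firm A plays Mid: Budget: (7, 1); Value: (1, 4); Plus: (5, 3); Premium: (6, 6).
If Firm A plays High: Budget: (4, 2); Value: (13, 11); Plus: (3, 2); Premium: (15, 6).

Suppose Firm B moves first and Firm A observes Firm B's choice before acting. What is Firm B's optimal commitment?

Value

Firm A best-responds to each possible Firm B move:
- Budget: BR = Low, leader payoff 8.
- Value: BR = High, leader payoff 11.
- Plus: BR = Mid, leader payoff 3.
- Premium: BR = High, leader payoff 6.
Maximizing over 8, 11, 3, 6, Firm B chooses Value. Subgame-perfect outcome: (High, Value) with payoffs (13, 11).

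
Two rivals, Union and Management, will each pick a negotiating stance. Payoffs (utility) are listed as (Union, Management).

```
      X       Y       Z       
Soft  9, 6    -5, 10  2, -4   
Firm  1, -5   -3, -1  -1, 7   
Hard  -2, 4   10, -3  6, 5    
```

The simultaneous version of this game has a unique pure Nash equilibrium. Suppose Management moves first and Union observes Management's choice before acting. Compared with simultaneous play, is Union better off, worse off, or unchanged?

Backward induction with Management moving first.
- X → Union plays Soft (best of 9, 1, -2); Management gets 6.
- Y → Union plays Hard (best of -5, -3, 10); Management gets -3.
- Z → Union plays Hard (best of 2, -1, 6); Management gets 5.
Management's induced payoffs are 6, -3, 5, so Management commits to X. Subgame-perfect outcome: (Soft, X) with payoffs (9, 6).
For the simultaneous game, intersect best replies.
Union's best replies: X→Soft; Y→Hard; Z→Hard.
Management's best replies: Soft→Y; Firm→Z; Hard→Z.
Only (Hard, Z) has each player best-responding; Nash payoffs (6, 5).
Union earns 9 sequentially versus 6 at the Nash outcome: better off.

better off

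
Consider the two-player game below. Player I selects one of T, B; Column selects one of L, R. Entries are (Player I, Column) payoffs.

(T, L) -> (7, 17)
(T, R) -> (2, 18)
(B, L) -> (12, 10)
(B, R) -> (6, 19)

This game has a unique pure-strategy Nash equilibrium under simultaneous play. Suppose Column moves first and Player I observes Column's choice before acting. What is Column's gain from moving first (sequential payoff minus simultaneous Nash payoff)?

Backward induction with Column moving first.
- L → Player I plays B (best of 7, 12); Column gets 10.
- R → Player I plays B (best of 2, 6); Column gets 19.
Maximizing over 10, 19, Column chooses R. Subgame-perfect outcome: (B, R) with payoffs (6, 19).
For the simultaneous game, intersect best replies.
Player I's best replies: L→B; R→B.
Column's best replies: T→R; B→R.
Only (B, R) has each player best-responding; Nash payoffs (6, 19).
Column's commitment gain: 19 − 19 = 0.

0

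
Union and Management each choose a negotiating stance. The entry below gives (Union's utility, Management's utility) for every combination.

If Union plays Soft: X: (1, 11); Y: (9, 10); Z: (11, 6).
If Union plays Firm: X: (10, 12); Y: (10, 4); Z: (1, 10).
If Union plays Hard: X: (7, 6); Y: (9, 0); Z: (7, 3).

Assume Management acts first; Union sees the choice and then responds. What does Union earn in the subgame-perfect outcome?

10

Backward induction with Management moving first.
- X: BR = Firm, leader payoff 12.
- Y: BR = Firm, leader payoff 4.
- Z: BR = Soft, leader payoff 6.
Among 12, 4, 6, the best is 12 at X. Subgame-perfect outcome: (Firm, X) with payoffs (10, 12).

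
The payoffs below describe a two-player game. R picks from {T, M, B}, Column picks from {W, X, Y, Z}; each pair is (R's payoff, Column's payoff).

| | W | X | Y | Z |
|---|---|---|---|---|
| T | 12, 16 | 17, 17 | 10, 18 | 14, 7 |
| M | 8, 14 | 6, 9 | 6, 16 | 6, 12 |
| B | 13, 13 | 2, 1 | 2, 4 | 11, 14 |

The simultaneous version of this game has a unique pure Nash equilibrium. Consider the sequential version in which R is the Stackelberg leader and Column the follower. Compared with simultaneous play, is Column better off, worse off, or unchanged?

worse off

Work backward from Column's decision.
- T → Column plays Y (best of 16, 17, 18, 7); R gets 10.
- M → Column plays Y (best of 14, 9, 16, 12); R gets 6.
- B → Column plays Z (best of 13, 1, 4, 14); R gets 11.
R's induced payoffs are 10, 6, 11, so R commits to B. Subgame-perfect outcome: (B, Z) with payoffs (11, 14).
For the simultaneous game, intersect best replies.
R's best replies: W→B; X→T; Y→T; Z→T.
Column's best replies: T→Y; M→Y; B→Z.
The unique mutual best reply is (T, Y), giving (10, 18).
Column earns 14 sequentially versus 18 at the Nash outcome: worse off.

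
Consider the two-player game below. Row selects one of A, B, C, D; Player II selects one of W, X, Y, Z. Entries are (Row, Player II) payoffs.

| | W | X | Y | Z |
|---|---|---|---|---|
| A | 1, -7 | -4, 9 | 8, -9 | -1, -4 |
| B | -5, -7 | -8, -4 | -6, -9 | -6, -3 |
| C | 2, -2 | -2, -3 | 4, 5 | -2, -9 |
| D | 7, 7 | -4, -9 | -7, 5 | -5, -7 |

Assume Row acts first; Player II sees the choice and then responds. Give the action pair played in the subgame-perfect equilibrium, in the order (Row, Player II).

Backward induction with Row moving first.
- A: BR = X, leader payoff -4.
- B: BR = Z, leader payoff -6.
- C: BR = Y, leader payoff 4.
- D: BR = W, leader payoff 7.
Among -4, -6, 4, 7, the best is 7 at D. Subgame-perfect outcome: (D, W) with payoffs (7, 7).

(D, W)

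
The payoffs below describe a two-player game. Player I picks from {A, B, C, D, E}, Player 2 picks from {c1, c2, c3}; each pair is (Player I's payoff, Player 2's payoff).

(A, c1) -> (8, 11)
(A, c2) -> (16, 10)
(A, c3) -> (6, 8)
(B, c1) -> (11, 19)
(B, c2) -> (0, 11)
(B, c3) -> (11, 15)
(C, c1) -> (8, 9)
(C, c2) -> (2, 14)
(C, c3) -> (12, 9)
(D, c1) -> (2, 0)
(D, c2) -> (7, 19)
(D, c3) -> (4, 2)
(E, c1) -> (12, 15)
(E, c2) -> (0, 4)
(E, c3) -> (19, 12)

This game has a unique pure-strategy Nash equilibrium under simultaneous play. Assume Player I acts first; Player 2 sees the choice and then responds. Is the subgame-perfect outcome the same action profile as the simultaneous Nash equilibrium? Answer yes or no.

yes

Solve by backward induction (Player I leads).
- A: BR = c1, leader payoff 8.
- B: BR = c1, leader payoff 11.
- C: BR = c2, leader payoff 2.
- D: BR = c2, leader payoff 7.
- E: BR = c1, leader payoff 12.
Among 8, 11, 2, 7, 12, the best is 12 at E. Subgame-perfect outcome: (E, c1) with payoffs (12, 15).
Now find the simultaneous Nash equilibrium.
Player I's best replies: c1→E; c2→A; c3→E.
Player 2's best replies: A→c1; B→c1; C→c2; D→c2; E→c1.
Only (E, c1) has each player best-responding; Nash payoffs (12, 15).
Sequential outcome (E, c1) coincides with the Nash profile (E, c1).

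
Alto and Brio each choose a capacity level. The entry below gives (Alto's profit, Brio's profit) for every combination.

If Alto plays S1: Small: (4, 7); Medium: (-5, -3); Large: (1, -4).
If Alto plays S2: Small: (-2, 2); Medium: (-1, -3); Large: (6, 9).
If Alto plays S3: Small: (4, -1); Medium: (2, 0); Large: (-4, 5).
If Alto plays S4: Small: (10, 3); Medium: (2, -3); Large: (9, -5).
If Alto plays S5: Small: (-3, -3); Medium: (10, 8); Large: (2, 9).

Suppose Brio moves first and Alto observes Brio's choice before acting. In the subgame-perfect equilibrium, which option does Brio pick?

Medium

Backward induction with Brio moving first.
- Small → Alto plays S4 (best of 4, -2, 4, 10, -3); Brio gets 3.
- Medium → Alto plays S5 (best of -5, -1, 2, 2, 10); Brio gets 8.
- Large → Alto plays S4 (best of 1, 6, -4, 9, 2); Brio gets -5.
Among 3, 8, -5, the best is 8 at Medium. Subgame-perfect outcome: (S5, Medium) with payoffs (10, 8).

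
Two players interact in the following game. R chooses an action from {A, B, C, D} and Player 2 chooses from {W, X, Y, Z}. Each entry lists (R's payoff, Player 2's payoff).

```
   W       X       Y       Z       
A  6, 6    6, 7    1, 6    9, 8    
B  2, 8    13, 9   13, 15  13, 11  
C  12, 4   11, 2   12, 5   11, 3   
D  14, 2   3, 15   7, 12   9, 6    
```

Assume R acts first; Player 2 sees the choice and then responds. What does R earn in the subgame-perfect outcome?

Backward induction with R moving first.
- A: Player 2 compares 6, 7, 6, 8 and picks Z; R would get 9.
- B: Player 2 compares 8, 9, 15, 11 and picks Y; R would get 13.
- C: Player 2 compares 4, 2, 5, 3 and picks Y; R would get 12.
- D: Player 2 compares 2, 15, 12, 6 and picks X; R would get 3.
Maximizing over 9, 13, 12, 3, R chooses B. Subgame-perfect outcome: (B, Y) with payoffs (13, 15).

13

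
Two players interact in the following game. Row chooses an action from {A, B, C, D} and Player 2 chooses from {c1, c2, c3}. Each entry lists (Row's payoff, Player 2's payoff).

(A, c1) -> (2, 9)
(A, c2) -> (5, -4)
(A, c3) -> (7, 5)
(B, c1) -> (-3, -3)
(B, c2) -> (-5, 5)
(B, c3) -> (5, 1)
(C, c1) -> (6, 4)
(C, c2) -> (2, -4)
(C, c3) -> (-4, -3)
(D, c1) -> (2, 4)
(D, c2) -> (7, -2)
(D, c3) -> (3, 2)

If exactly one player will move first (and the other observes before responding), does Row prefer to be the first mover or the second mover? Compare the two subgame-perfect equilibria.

second

If Row leads: Player 2's best replies are A→c1, B→c2, C→c1, D→c1; Row's induced payoffs 2, -5, 6, 2; outcome (C, c1), payoffs (6, 4).
If Player 2 leads: Row's best replies are c1→C, c2→D, c3→A; Player 2's induced payoffs 4, -2, 5; outcome (A, c3), payoffs (7, 5).
Row gets 6 moving first and 7 moving second, so Row prefers to move second.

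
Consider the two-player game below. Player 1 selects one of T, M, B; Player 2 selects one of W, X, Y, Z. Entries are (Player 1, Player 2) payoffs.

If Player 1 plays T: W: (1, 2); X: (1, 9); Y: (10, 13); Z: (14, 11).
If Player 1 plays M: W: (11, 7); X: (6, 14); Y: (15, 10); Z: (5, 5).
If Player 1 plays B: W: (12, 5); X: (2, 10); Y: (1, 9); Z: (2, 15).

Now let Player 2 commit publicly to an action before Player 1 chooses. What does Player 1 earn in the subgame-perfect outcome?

6

Backward induction with Player 2 moving first.
- W: BR = B, leader payoff 5.
- X: BR = M, leader payoff 14.
- Y: BR = M, leader payoff 10.
- Z: BR = T, leader payoff 11.
Maximizing over 5, 14, 10, 11, Player 2 chooses X. Subgame-perfect outcome: (M, X) with payoffs (6, 14).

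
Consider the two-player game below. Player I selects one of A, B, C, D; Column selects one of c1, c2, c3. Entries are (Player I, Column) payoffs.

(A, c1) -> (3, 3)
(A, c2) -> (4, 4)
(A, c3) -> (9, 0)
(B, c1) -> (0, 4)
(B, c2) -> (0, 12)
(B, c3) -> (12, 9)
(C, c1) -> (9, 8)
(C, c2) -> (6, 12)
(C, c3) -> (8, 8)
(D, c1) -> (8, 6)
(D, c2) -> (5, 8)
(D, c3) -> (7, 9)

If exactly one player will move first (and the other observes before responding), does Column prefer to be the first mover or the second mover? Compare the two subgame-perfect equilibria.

If Player I leads: Column's best replies are A→c2, B→c2, C→c2, D→c3; Player I's induced payoffs 4, 0, 6, 7; outcome (D, c3), payoffs (7, 9).
If Column leads: Player I's best replies are c1→C, c2→C, c3→B; Column's induced payoffs 8, 12, 9; outcome (C, c2), payoffs (6, 12).
Column gets 12 moving first and 9 moving second, so Column prefers to move first.

first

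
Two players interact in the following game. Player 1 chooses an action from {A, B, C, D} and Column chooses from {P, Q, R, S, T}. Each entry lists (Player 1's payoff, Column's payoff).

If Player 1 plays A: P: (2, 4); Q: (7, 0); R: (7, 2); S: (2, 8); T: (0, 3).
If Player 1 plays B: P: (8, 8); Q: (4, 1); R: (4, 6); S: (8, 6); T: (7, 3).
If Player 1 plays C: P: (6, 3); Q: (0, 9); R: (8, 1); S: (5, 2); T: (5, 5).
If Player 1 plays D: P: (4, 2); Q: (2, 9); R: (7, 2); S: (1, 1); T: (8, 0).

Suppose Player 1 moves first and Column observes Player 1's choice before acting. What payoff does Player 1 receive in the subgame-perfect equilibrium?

Backward induction with Player 1 moving first.
- A: BR = S, leader payoff 2.
- B: BR = P, leader payoff 8.
- C: BR = Q, leader payoff 0.
- D: BR = Q, leader payoff 2.
Among 2, 8, 0, 2, the best is 8 at B. Subgame-perfect outcome: (B, P) with payoffs (8, 8).

8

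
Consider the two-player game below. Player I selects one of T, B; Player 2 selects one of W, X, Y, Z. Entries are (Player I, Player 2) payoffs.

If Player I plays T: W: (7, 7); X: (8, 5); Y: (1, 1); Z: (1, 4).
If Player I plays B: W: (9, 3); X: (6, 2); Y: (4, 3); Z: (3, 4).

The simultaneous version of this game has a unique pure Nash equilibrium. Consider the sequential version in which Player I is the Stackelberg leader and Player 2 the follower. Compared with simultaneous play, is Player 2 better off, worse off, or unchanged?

Work backward from Player 2's decision.
- T: Player 2 compares 7, 5, 1, 4 and picks W; Player I would get 7.
- B: Player 2 compares 3, 2, 3, 4 and picks Z; Player I would get 3.
Maximizing over 7, 3, Player I chooses T. Subgame-perfect outcome: (T, W) with payoffs (7, 7).
Now find the simultaneous Nash equilibrium.
Player I's best replies: W→B; X→T; Y→B; Z→B.
Player 2's best replies: T→W; B→Z.
The unique mutual best reply is (B, Z), giving (3, 4).
Player 2 earns 7 sequentially versus 4 at the Nash outcome: better off.

better off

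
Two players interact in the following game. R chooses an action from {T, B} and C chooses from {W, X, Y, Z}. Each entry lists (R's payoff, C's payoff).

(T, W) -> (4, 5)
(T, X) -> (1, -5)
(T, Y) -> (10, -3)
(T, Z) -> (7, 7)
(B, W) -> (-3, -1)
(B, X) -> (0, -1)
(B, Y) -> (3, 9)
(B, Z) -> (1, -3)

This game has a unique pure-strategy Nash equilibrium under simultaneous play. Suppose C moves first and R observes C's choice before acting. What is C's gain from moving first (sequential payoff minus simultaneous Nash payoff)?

Work backward from R's decision.
- W: BR = T, leader payoff 5.
- X: BR = T, leader payoff -5.
- Y: BR = T, leader payoff -3.
- Z: BR = T, leader payoff 7.
Among 5, -5, -3, 7, the best is 7 at Z. Subgame-perfect outcome: (T, Z) with payoffs (7, 7).
Now find the simultaneous Nash equilibrium.
R's best replies: W→T; X→T; Y→T; Z→T.
C's best replies: T→Z; B→Y.
Only (T, Z) has each player best-responding; Nash payoffs (7, 7).
C's commitment gain: 7 − 7 = 0.

0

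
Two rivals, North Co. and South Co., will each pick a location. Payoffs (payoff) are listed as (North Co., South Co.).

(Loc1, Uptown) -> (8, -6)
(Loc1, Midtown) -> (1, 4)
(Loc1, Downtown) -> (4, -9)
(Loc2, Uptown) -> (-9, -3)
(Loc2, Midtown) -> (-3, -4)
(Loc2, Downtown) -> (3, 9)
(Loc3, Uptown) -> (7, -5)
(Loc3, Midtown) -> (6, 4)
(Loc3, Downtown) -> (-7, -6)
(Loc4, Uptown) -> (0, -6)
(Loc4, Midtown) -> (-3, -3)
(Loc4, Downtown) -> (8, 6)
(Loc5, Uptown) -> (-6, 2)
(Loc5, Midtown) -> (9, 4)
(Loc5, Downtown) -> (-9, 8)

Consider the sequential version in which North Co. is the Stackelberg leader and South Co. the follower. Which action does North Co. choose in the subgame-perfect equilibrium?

South Co. best-responds to each possible North Co. move:
- Loc1: BR = Midtown, leader payoff 1.
- Loc2: BR = Downtown, leader payoff 3.
- Loc3: BR = Midtown, leader payoff 6.
- Loc4: BR = Downtown, leader payoff 8.
- Loc5: BR = Downtown, leader payoff -9.
Maximizing over 1, 3, 6, 8, -9, North Co. chooses Loc4. Subgame-perfect outcome: (Loc4, Downtown) with payoffs (8, 6).

Loc4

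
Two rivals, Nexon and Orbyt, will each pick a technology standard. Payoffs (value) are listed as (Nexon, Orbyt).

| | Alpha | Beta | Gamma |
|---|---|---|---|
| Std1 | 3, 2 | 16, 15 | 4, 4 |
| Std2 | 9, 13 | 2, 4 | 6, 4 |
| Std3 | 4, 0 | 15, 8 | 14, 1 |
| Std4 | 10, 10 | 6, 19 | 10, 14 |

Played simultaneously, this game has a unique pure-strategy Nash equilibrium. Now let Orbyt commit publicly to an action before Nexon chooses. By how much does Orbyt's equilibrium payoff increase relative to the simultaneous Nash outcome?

Solve by backward induction (Orbyt leads).
- Alpha → Nexon plays Std4 (best of 3, 9, 4, 10); Orbyt gets 10.
- Beta → Nexon plays Std1 (best of 16, 2, 15, 6); Orbyt gets 15.
- Gamma → Nexon plays Std3 (best of 4, 6, 14, 10); Orbyt gets 1.
Orbyt's induced payoffs are 10, 15, 1, so Orbyt commits to Beta. Subgame-perfect outcome: (Std1, Beta) with payoffs (16, 15).
Now find the simultaneous Nash equilibrium.
Nexon's best replies: Alpha→Std4; Beta→Std1; Gamma→Std3.
Orbyt's best replies: Std1→Beta; Std2→Alpha; Std3→Beta; Std4→Beta.
Only (Std1, Beta) has each player best-responding; Nash payoffs (16, 15).
Orbyt's commitment gain: 15 − 15 = 0.

0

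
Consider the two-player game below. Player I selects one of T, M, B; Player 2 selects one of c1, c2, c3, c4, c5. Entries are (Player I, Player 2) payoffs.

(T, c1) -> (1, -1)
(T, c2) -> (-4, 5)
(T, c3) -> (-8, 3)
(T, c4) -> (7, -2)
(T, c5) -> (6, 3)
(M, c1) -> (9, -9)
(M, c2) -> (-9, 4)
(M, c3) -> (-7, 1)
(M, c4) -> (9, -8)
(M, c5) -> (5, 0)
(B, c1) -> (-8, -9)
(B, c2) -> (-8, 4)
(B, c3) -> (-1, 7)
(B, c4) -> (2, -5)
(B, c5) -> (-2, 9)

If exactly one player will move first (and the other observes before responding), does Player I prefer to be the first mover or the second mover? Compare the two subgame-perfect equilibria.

second

If Player I leads: Player 2's best replies are T→c2, M→c2, B→c5; Player I's induced payoffs -4, -9, -2; outcome (B, c5), payoffs (-2, 9).
If Player 2 leads: Player I's best replies are c1→M, c2→T, c3→B, c4→M, c5→T; Player 2's induced payoffs -9, 5, 7, -8, 3; outcome (B, c3), payoffs (-1, 7).
Player I gets -2 moving first and -1 moving second, so Player I prefers to move second.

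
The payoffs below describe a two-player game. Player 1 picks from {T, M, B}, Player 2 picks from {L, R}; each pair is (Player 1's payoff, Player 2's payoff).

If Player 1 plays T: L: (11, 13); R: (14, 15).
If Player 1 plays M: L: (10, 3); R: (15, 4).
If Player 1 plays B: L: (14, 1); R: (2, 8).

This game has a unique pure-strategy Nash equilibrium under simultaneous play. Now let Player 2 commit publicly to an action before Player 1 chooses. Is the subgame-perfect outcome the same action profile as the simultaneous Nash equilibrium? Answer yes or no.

Work backward from Player 1's decision.
- L: Player 1 compares 11, 10, 14 and picks B; Player 2 would get 1.
- R: Player 1 compares 14, 15, 2 and picks M; Player 2 would get 4.
Player 2's induced payoffs are 1, 4, so Player 2 commits to R. Subgame-perfect outcome: (M, R) with payoffs (15, 4).
For the simultaneous game, intersect best replies.
Player 1's best replies: L→B; R→M.
Player 2's best replies: T→R; M→R; B→R.
Only (M, R) has each player best-responding; Nash payoffs (15, 4).
Sequential outcome (M, R) coincides with the Nash profile (M, R).

yes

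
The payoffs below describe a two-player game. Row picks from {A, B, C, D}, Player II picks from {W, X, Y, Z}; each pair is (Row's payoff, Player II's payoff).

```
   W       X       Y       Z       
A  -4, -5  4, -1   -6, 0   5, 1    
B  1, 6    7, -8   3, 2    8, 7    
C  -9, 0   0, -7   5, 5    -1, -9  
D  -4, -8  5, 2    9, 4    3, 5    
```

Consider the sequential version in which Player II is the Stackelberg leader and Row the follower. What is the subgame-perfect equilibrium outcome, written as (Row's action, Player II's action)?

Work backward from Row's decision.
- W → Row plays B (best of -4, 1, -9, -4); Player II gets 6.
- X → Row plays B (best of 4, 7, 0, 5); Player II gets -8.
- Y → Row plays D (best of -6, 3, 5, 9); Player II gets 4.
- Z → Row plays B (best of 5, 8, -1, 3); Player II gets 7.
Among 6, -8, 4, 7, the best is 7 at Z. Subgame-perfect outcome: (B, Z) with payoffs (8, 7).

(B, Z)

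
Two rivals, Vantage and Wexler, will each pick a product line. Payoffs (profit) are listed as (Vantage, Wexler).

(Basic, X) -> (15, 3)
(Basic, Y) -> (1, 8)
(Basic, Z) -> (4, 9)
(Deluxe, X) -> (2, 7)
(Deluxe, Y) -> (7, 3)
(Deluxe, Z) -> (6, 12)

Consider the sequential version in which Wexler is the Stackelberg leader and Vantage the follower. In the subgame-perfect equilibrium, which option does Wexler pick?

Vantage best-responds to each possible Wexler move:
- X → Vantage plays Basic (best of 15, 2); Wexler gets 3.
- Y → Vantage plays Deluxe (best of 1, 7); Wexler gets 3.
- Z → Vantage plays Deluxe (best of 4, 6); Wexler gets 12.
Among 3, 3, 12, the best is 12 at Z. Subgame-perfect outcome: (Deluxe, Z) with payoffs (6, 12).

Z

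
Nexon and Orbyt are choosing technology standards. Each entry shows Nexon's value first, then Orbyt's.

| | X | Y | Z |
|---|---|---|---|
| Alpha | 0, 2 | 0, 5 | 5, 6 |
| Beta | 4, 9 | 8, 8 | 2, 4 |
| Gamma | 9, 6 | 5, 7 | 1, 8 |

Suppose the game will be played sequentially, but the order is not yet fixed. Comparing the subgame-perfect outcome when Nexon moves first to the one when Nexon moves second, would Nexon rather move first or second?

second

If Nexon leads: Orbyt's best replies are Alpha→Z, Beta→X, Gamma→Z; Nexon's induced payoffs 5, 4, 1; outcome (Alpha, Z), payoffs (5, 6).
If Orbyt leads: Nexon's best replies are X→Gamma, Y→Beta, Z→Alpha; Orbyt's induced payoffs 6, 8, 6; outcome (Beta, Y), payoffs (8, 8).
Nexon gets 5 moving first and 8 moving second, so Nexon prefers to move second.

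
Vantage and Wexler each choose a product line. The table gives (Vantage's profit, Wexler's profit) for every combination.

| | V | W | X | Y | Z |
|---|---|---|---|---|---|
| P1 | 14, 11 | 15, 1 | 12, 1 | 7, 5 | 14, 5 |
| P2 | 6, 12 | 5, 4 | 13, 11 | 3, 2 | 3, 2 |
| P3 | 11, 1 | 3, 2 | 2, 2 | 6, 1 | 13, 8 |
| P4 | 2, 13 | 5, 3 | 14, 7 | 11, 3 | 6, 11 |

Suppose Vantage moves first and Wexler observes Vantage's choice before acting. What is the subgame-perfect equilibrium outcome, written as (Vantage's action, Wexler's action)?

Work backward from Wexler's decision.
- P1: Wexler compares 11, 1, 1, 5, 5 and picks V; Vantage would get 14.
- P2: Wexler compares 12, 4, 11, 2, 2 and picks V; Vantage would get 6.
- P3: Wexler compares 1, 2, 2, 1, 8 and picks Z; Vantage would get 13.
- P4: Wexler compares 13, 3, 7, 3, 11 and picks V; Vantage would get 2.
Maximizing over 14, 6, 13, 2, Vantage chooses P1. Subgame-perfect outcome: (P1, V) with payoffs (14, 11).

(P1, V)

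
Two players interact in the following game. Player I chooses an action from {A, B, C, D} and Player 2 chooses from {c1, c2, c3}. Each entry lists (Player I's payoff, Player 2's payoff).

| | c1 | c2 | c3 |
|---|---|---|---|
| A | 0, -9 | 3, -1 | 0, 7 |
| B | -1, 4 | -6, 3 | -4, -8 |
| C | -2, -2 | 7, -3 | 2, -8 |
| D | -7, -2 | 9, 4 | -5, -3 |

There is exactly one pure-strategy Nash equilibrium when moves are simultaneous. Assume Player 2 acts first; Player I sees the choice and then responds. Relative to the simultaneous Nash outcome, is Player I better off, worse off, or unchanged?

unchanged

Player I best-responds to each possible Player 2 move:
- c1: BR = A, leader payoff -9.
- c2: BR = D, leader payoff 4.
- c3: BR = C, leader payoff -8.
Among -9, 4, -8, the best is 4 at c2. Subgame-perfect outcome: (D, c2) with payoffs (9, 4).
Now find the simultaneous Nash equilibrium.
Player I's best replies: c1→A; c2→D; c3→C.
Player 2's best replies: A→c3; B→c1; C→c1; D→c2.
Only (D, c2) has each player best-responding; Nash payoffs (9, 4).
Player I earns 9 sequentially versus 9 at the Nash outcome: unchanged.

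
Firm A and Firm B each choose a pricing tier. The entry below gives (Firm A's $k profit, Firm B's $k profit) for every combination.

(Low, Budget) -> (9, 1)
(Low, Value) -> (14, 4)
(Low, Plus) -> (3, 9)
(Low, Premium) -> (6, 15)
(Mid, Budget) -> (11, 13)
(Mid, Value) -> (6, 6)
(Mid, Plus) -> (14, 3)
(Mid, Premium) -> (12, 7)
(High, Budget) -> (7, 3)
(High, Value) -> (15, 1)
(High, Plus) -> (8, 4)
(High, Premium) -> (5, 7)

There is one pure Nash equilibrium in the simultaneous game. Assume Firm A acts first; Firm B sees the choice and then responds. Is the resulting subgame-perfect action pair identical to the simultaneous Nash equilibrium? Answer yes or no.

yes

Backward induction with Firm A moving first.
- Low: Firm B compares 1, 4, 9, 15 and picks Premium; Firm A would get 6.
- Mid: Firm B compares 13, 6, 3, 7 and picks Budget; Firm A would get 11.
- High: Firm B compares 3, 1, 4, 7 and picks Premium; Firm A would get 5.
Among 6, 11, 5, the best is 11 at Mid. Subgame-perfect outcome: (Mid, Budget) with payoffs (11, 13).
Under simultaneous play:
Firm A's best replies: Budget→Mid; Value→High; Plus→Mid; Premium→Mid.
Firm B's best replies: Low→Premium; Mid→Budget; High→Premium.
The unique mutual best reply is (Mid, Budget), giving (11, 13).
Sequential outcome (Mid, Budget) coincides with the Nash profile (Mid, Budget).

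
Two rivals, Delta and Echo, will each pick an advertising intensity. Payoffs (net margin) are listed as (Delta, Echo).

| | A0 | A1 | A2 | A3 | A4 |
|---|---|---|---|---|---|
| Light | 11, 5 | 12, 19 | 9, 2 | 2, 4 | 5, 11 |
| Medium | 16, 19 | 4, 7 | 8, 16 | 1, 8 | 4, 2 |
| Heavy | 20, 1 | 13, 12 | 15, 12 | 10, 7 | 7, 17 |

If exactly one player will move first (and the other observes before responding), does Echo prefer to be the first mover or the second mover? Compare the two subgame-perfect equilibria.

second

If Delta leads: Echo's best replies are Light→A1, Medium→A0, Heavy→A4; Delta's induced payoffs 12, 16, 7; outcome (Medium, A0), payoffs (16, 19).
If Echo leads: Delta's best replies are A0→Heavy, A1→Heavy, A2→Heavy, A3→Heavy, A4→Heavy; Echo's induced payoffs 1, 12, 12, 7, 17; outcome (Heavy, A4), payoffs (7, 17).
Echo gets 17 moving first and 19 moving second, so Echo prefers to move second.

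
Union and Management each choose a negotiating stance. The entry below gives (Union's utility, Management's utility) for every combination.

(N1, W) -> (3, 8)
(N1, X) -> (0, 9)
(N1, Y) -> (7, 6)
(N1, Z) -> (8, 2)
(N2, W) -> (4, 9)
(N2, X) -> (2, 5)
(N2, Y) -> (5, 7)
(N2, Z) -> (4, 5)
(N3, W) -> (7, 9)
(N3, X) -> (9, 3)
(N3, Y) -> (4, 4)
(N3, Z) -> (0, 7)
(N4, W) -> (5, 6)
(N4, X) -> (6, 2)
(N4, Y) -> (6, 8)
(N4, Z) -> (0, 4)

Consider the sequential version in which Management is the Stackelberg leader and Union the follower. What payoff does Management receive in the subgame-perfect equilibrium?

9

Work backward from Union's decision.
- W: Union compares 3, 4, 7, 5 and picks N3; Management would get 9.
- X: Union compares 0, 2, 9, 6 and picks N3; Management would get 3.
- Y: Union compares 7, 5, 4, 6 and picks N1; Management would get 6.
- Z: Union compares 8, 4, 0, 0 and picks N1; Management would get 2.
Among 9, 3, 6, 2, the best is 9 at W. Subgame-perfect outcome: (N3, W) with payoffs (7, 9).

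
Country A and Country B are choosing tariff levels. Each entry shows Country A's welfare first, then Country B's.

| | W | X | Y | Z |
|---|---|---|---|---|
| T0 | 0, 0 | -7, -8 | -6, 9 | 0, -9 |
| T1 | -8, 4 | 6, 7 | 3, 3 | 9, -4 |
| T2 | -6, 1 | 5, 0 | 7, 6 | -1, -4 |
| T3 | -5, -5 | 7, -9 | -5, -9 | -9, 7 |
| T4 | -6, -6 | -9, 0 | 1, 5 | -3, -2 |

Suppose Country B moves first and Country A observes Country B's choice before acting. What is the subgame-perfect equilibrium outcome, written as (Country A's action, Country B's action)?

Work backward from Country A's decision.
- W → Country A plays T0 (best of 0, -8, -6, -5, -6); Country B gets 0.
- X → Country A plays T3 (best of -7, 6, 5, 7, -9); Country B gets -9.
- Y → Country A plays T2 (best of -6, 3, 7, -5, 1); Country B gets 6.
- Z → Country A plays T1 (best of 0, 9, -1, -9, -3); Country B gets -4.
Maximizing over 0, -9, 6, -4, Country B chooses Y. Subgame-perfect outcome: (T2, Y) with payoffs (7, 6).

(T2, Y)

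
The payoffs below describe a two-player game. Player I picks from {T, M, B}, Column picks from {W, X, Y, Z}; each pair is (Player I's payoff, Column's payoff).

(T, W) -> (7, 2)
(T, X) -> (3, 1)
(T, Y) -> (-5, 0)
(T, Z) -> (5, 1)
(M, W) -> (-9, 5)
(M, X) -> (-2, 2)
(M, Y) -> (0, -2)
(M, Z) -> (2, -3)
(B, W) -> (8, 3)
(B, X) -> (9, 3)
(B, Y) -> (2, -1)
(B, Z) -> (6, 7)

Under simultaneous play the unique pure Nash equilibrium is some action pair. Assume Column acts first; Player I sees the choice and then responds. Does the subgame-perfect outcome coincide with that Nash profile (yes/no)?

yes

Backward induction with Column moving first.
- W: Player I compares 7, -9, 8 and picks B; Column would get 3.
- X: Player I compares 3, -2, 9 and picks B; Column would get 3.
- Y: Player I compares -5, 0, 2 and picks B; Column would get -1.
- Z: Player I compares 5, 2, 6 and picks B; Column would get 7.
Column's induced payoffs are 3, 3, -1, 7, so Column commits to Z. Subgame-perfect outcome: (B, Z) with payoffs (6, 7).
For the simultaneous game, intersect best replies.
Player I's best replies: W→B; X→B; Y→B; Z→B.
Column's best replies: T→W; M→W; B→Z.
The unique mutual best reply is (B, Z), giving (6, 7).
Sequential outcome (B, Z) coincides with the Nash profile (B, Z).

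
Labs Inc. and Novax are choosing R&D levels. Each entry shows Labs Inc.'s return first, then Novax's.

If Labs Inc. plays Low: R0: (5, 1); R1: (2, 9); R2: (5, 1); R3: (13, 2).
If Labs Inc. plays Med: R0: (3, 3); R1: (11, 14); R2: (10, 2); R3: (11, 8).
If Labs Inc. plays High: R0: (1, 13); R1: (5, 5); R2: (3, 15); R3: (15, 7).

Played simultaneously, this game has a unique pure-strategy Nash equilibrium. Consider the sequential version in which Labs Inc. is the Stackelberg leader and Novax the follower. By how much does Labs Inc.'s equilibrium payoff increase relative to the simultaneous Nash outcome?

Novax best-responds to each possible Labs Inc. move:
- Low: BR = R1, leader payoff 2.
- Med: BR = R1, leader payoff 11.
- High: BR = R2, leader payoff 3.
Labs Inc.'s induced payoffs are 2, 11, 3, so Labs Inc. commits to Med. Subgame-perfect outcome: (Med, R1) with payoffs (11, 14).
Under simultaneous play:
Labs Inc.'s best replies: R0→Low; R1→Med; R2→Med; R3→High.
Novax's best replies: Low→R1; Med→R1; High→R2.
Only (Med, R1) has each player best-responding; Nash payoffs (11, 14).
Labs Inc.'s commitment gain: 11 − 11 = 0.

0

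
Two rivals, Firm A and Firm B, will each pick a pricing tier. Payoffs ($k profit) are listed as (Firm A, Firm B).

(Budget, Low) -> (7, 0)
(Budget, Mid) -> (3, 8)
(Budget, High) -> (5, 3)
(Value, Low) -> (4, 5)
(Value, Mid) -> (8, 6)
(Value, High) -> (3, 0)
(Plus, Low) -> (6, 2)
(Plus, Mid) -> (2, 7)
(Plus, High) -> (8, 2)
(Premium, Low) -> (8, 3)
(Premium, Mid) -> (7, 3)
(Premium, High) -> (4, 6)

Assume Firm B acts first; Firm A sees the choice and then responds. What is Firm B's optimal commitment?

Mid

Firm A best-responds to each possible Firm B move:
- Low → Firm A plays Premium (best of 7, 4, 6, 8); Firm B gets 3.
- Mid → Firm A plays Value (best of 3, 8, 2, 7); Firm B gets 6.
- High → Firm A plays Plus (best of 5, 3, 8, 4); Firm B gets 2.
Among 3, 6, 2, the best is 6 at Mid. Subgame-perfect outcome: (Value, Mid) with payoffs (8, 6).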